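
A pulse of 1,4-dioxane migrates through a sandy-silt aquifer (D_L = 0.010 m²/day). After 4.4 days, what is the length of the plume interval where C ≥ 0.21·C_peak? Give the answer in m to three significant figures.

The plume is Gaussian with σ = √(2Dt) = √(2 × 0.010 × 4.4) = 0.2966 m.
C/C_peak = exp(−Δx²/(2σ²)) = 0.21 ⇒ Δx = σ·√(−2 ln 0.21) = 0.2966 × 1.767 = 0.5241 m.
Width = 2Δx = 1.05 m.

1.05 m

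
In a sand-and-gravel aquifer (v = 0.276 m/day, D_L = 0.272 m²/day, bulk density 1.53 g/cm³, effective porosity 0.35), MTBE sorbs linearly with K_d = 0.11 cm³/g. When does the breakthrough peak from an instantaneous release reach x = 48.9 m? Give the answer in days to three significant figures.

Retardation factor R = 1 + ρ_b·K_d/n = 1 + 1.53 × 0.11/0.35 = 1.481.
Sorption retards both mechanisms: v_R = v/R = 0.1864 m/day, D_R = D/R = 0.1837 m²/day.
Peak time from v_R²t² + 2D_R t − x² = 0: t = (√(D_R² + v_R²x²) − D_R)/v_R².
√(D_R² + v_R²x²) = √(0.1837² + 0.1864² × 48.9²) = 9.117; v_R² = 0.03474.
t = (9.117 − 0.1837)/0.03474 = 257 days.

257 days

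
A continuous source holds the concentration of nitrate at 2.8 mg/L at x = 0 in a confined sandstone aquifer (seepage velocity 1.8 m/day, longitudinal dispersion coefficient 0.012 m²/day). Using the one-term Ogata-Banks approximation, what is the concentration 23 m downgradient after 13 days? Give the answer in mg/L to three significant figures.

For a continuous step input, C/C₀ ≈ ½·erfc((x−vt)/(2√(Dt))).
vt = 1.8 × 13 = 23.4 m and 2√(Dt) = 2√(0.012 × 13) = 0.7899 m.
Argument (x−vt)/(2√(Dt)) = (23 − 23.4)/0.7899 = -0.5064; ½·erfc(-0.5064) = 0.7631.
C = 2.8 × 0.7631 = 2.14 mg/L.

2.14 mg/L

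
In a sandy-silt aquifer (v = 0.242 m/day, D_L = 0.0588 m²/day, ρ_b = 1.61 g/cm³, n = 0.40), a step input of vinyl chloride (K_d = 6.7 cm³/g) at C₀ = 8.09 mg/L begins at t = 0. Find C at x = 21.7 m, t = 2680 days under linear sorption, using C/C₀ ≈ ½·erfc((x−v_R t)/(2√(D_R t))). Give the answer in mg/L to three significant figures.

5.43 mg/L

Retardation factor R = 1 + ρ_b·K_d/n = 1 + 1.61 × 6.7/0.40 = 27.97.
Sorption retards both mechanisms: v_R = v/R = 0.008652 m/day, D_R = D/R = 0.002102 m²/day.
v_R·t = 0.008652 × 2680 = 23.18736 m; 2√(D_R t) = 4.747 m; argument = (21.7 − 23.18736)/4.747 = -0.3133.
C = C₀ × ½·erfc(-0.3133) = 8.09 × 0.6711 = 5.43 mg/L.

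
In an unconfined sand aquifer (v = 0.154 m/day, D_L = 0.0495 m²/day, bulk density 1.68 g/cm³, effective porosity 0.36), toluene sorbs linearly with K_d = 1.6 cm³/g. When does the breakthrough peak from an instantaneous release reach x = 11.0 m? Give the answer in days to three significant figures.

Retardation factor R = 1 + ρ_b·K_d/n = 1 + 1.68 × 1.6/0.36 = 8.467.
Sorption retards both mechanisms: v_R = v/R = 0.01819 m/day, D_R = D/R = 0.005846 m²/day.
Peak time from v_R²t² + 2D_R t − x² = 0: t = (√(D_R² + v_R²x²) − D_R)/v_R².
√(D_R² + v_R²x²) = √(0.005846² + 0.01819² × 11.0²) = 0.2002; v_R² = 0.0003309.
t = (0.2002 − 0.005846)/0.0003309 = 587 days.

587 days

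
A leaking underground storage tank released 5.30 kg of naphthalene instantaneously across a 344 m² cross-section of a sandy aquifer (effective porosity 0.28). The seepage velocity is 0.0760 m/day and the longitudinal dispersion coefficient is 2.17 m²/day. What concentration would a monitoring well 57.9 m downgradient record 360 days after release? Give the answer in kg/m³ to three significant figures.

For an instantaneous plane source, C(x,t) = M/(n_e·A·√(4πDt)) · exp(−(x−vt)²/(4Dt)), with n_e·A the pore (flow) area.
Plume center vt = 0.0760 × 360 = 27.36 m, so the well at 57.9 m is 30.54 m downgradient of the peak.
√(4πDt) = 99.08 m, giving peak height M/(n_e·A·√(4πDt)) = 5.30/(0.28 × 344 × 99.08) = 0.0005554 kg/m³.
(x−vt)²/(4Dt) = (30.54)²/(4 × 2.17 × 360) = 0.2985; exp(−0.2985) = 0.7419.
C = 0.0005554 × 0.7419 = 0.000412 kg/m³.

0.000412 kg/m³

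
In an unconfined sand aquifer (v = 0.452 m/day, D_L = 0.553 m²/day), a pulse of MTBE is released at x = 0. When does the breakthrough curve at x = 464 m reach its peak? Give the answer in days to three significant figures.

1020 days

For the 1D instantaneous-source solution, setting ∂C/∂t = 0 at fixed x gives v²t² + 2Dt − x² = 0, so t = (√(D² + v²x²) − D)/v².
√(D² + v²x²) = √(0.553² + 0.452² × 464²) = 209.7; v² = 0.204304.
t = (209.7 − 0.553)/0.204304 = 1020 days (vs. the pure-advection estimate x/v = 1030 d).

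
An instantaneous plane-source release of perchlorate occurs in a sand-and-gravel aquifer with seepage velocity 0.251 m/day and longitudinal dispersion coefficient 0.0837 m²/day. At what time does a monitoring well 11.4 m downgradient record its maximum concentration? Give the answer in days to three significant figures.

For the 1D instantaneous-source solution, setting ∂C/∂t = 0 at fixed x gives v²t² + 2Dt − x² = 0, so t = (√(D² + v²x²) − D)/v².
√(D² + v²x²) = √(0.0837² + 0.251² × 11.4²) = 2.863; v² = 0.063001.
t = (2.863 − 0.0837)/0.063001 = 44.1 days (vs. the pure-advection estimate x/v = 45.4 d).

44.1 days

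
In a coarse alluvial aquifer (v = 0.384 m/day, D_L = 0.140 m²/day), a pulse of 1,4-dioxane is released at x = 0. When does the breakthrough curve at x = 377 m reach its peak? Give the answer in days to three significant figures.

For the 1D instantaneous-source solution, setting ∂C/∂t = 0 at fixed x gives v²t² + 2Dt − x² = 0, so t = (√(D² + v²x²) − D)/v².
√(D² + v²x²) = √(0.140² + 0.384² × 377²) = 144.8; v² = 0.147456.
t = (144.8 − 0.140)/0.147456 = 981 days (vs. the pure-advection estimate x/v = 982 d).

981 days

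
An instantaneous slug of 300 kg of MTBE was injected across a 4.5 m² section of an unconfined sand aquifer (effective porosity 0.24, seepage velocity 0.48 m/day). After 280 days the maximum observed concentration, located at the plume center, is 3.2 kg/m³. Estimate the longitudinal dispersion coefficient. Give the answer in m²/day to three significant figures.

2.14 m²/day

At the plume center C_max = M/(n_e·A·√(4πDt)), so D = M²/(4πt·(n_e·A·C_max)²).
n_e·A·C_max = 0.24 × 4.5 × 3.2 = 3.456 kg/m.
D = 300²/(4π × 280 × 3.456²) = 2.14 m²/day.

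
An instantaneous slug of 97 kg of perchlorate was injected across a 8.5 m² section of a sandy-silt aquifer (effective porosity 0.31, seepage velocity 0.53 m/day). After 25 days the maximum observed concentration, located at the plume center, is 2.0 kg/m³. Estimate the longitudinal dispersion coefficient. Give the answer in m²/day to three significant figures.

At the plume center C_max = M/(n_e·A·√(4πDt)), so D = M²/(4πt·(n_e·A·C_max)²).
n_e·A·C_max = 0.31 × 8.5 × 2.0 = 5.270 kg/m.
D = 97²/(4π × 25 × 5.270²) = 1.08 m²/day.

1.08 m²/day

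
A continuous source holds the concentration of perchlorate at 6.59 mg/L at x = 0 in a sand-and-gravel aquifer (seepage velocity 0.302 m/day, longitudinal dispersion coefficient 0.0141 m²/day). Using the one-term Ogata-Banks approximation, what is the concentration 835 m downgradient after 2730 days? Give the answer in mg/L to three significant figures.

For a continuous step input, C/C₀ ≈ ½·erfc((x−vt)/(2√(Dt))).
vt = 0.302 × 2730 = 824.46 m and 2√(Dt) = 2√(0.0141 × 2730) = 12.41 m.
Argument (x−vt)/(2√(Dt)) = (835 − 824.46)/12.41 = 0.8493; ½·erfc(0.8493) = 0.1149.
C = 6.59 × 0.1149 = 0.757 mg/L.

0.757 mg/L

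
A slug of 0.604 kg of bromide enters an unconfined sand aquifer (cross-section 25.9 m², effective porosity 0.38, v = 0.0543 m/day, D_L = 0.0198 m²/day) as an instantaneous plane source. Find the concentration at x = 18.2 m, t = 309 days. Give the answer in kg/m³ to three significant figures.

0.00644 kg/m³

For an instantaneous plane source, C(x,t) = M/(n_e·A·√(4πDt)) · exp(−(x−vt)²/(4Dt)), with n_e·A the pore (flow) area.
Plume center vt = 0.0543 × 309 = 16.7787 m, so the well at 18.2 m is 1.4213 m downgradient of the peak.
√(4πDt) = 8.768 m, giving peak height M/(n_e·A·√(4πDt)) = 0.604/(0.38 × 25.9 × 8.768) = 0.006999 kg/m³.
(x−vt)²/(4Dt) = (1.4213)²/(4 × 0.0198 × 309) = 0.08254; exp(−0.08254) = 0.9208.
C = 0.006999 × 0.9208 = 0.00644 kg/m³.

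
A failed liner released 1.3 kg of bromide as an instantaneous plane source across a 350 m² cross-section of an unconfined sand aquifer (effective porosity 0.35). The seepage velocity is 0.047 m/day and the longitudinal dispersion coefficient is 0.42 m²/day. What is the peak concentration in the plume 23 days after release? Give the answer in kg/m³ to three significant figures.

0.000963 kg/m³

The peak of an instantaneous 1D plume sits at x = vt; there the Gaussian factor is 1 and C_max = M/(n_e·A·√(4πDt)), where n_e·A is the pore area the mass is dissolved in.
√(4πDt) = √(4π × 0.42 × 23) = 11.02 m, so C_max = 1.3/(0.35 × 350 × 11.02) = 0.000963 kg/m³.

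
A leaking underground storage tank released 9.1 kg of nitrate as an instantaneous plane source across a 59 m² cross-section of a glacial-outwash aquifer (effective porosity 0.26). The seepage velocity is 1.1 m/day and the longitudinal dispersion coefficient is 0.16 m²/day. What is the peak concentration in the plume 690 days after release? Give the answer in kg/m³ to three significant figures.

0.0159 kg/m³

The peak of an instantaneous 1D plume sits at x = vt; there the Gaussian factor is 1 and C_max = M/(n_e·A·√(4πDt)), where n_e·A is the pore area the mass is dissolved in.
√(4πDt) = √(4π × 0.16 × 690) = 37.25 m, so C_max = 9.1/(0.26 × 59 × 37.25) = 0.0159 kg/m³.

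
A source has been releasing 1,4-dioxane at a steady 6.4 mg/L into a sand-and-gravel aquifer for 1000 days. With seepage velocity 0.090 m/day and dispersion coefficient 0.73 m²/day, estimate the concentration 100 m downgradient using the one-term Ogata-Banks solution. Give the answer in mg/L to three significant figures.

2.54 mg/L

For a continuous step input, C/C₀ ≈ ½·erfc((x−vt)/(2√(Dt))).
vt = 0.090 × 1000 = 90 m and 2√(Dt) = 2√(0.73 × 1000) = 54.04 m.
Argument (x−vt)/(2√(Dt)) = (100 − 90)/54.04 = 0.1850; ½·erfc(0.1850) = 0.3968.
C = 6.4 × 0.3968 = 2.54 mg/L.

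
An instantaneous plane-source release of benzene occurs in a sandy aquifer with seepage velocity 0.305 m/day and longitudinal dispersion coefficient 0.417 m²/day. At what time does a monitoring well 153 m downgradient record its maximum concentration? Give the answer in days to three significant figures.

For the 1D instantaneous-source solution, setting ∂C/∂t = 0 at fixed x gives v²t² + 2Dt − x² = 0, so t = (√(D² + v²x²) − D)/v².
√(D² + v²x²) = √(0.417² + 0.305² × 153²) = 46.67; v² = 0.093025.
t = (46.67 − 0.417)/0.093025 = 497 days (vs. the pure-advection estimate x/v = 502 d).

497 days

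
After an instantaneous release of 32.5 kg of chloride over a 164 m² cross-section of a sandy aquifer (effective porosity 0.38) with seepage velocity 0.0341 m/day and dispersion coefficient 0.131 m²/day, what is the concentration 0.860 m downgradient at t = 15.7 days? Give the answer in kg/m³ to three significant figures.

0.101 kg/m³

For an instantaneous plane source, C(x,t) = M/(n_e·A·√(4πDt)) · exp(−(x−vt)²/(4Dt)), with n_e·A the pore (flow) area.
Plume center vt = 0.0341 × 15.7 = 0.53537 m, so the well at 0.860 m is 0.32463 m downgradient of the peak.
√(4πDt) = 5.084 m, giving peak height M/(n_e·A·√(4πDt)) = 32.5/(0.38 × 164 × 5.084) = 0.1026 kg/m³.
(x−vt)²/(4Dt) = (0.32463)²/(4 × 0.131 × 15.7) = 0.01281; exp(−0.01281) = 0.9873.
C = 0.1026 × 0.9873 = 0.101 kg/m³.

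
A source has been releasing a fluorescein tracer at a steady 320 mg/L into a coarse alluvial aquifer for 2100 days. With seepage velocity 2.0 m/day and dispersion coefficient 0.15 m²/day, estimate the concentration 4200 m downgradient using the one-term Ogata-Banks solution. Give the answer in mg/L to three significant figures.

160 mg/L

For a continuous step input, C/C₀ ≈ ½·erfc((x−vt)/(2√(Dt))).
vt = 2.0 × 2100 = 4200 m and 2√(Dt) = 2√(0.15 × 2100) = 35.50 m.
Argument (x−vt)/(2√(Dt)) = (4200 − 4200)/35.50 = 0; ½·erfc(0) = 0.5000.
C = 320 × 0.5000 = 160 mg/L.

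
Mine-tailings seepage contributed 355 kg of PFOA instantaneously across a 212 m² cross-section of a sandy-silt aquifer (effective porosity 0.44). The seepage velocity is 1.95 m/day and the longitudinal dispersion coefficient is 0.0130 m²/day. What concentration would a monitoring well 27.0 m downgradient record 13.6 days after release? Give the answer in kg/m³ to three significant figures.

1.84 kg/m³

For an instantaneous plane source, C(x,t) = M/(n_e·A·√(4πDt)) · exp(−(x−vt)²/(4Dt)), with n_e·A the pore (flow) area.
Plume center vt = 1.95 × 13.6 = 26.52 m, so the well at 27.0 m is 0.48 m downgradient of the peak.
√(4πDt) = 1.491 m, giving peak height M/(n_e·A·√(4πDt)) = 355/(0.44 × 212 × 1.491) = 2.552 kg/m³.
(x−vt)²/(4Dt) = (0.48)²/(4 × 0.0130 × 13.6) = 0.3258; exp(−0.3258) = 0.7219.
C = 2.552 × 0.7219 = 1.84 kg/m³.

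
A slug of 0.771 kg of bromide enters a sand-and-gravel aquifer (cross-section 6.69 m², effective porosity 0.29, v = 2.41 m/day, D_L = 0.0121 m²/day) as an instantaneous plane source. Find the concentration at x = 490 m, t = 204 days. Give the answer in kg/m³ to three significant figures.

0.0543 kg/m³

For an instantaneous plane source, C(x,t) = M/(n_e·A·√(4πDt)) · exp(−(x−vt)²/(4Dt)), with n_e·A the pore (flow) area.
Plume center vt = 2.41 × 204 = 491.64 m, so the well at 490 m is 1.64 m upgradient of the peak.
√(4πDt) = 5.569 m, giving peak height M/(n_e·A·√(4πDt)) = 0.771/(0.29 × 6.69 × 5.569) = 0.07136 kg/m³.
(x−vt)²/(4Dt) = (-1.64)²/(4 × 0.0121 × 204) = 0.2724; exp(−0.2724) = 0.7615.
C = 0.07136 × 0.7615 = 0.0543 kg/m³.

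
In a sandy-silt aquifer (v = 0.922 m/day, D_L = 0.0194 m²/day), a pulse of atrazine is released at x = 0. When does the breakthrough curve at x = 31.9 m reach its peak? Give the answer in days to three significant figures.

For the 1D instantaneous-source solution, setting ∂C/∂t = 0 at fixed x gives v²t² + 2Dt − x² = 0, so t = (√(D² + v²x²) − D)/v².
√(D² + v²x²) = √(0.0194² + 0.922² × 31.9²) = 29.41; v² = 0.850084.
t = (29.41 − 0.0194)/0.850084 = 34.6 days (vs. the pure-advection estimate x/v = 34.6 d).

34.6 days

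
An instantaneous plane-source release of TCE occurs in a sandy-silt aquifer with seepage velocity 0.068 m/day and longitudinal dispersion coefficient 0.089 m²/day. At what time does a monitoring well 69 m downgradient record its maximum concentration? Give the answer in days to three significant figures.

For the 1D instantaneous-source solution, setting ∂C/∂t = 0 at fixed x gives v²t² + 2Dt − x² = 0, so t = (√(D² + v²x²) − D)/v².
√(D² + v²x²) = √(0.089² + 0.068² × 69²) = 4.693; v² = 0.004624.
t = (4.693 − 0.089)/0.004624 = 996 days (vs. the pure-advection estimate x/v = 1010 d).

996 days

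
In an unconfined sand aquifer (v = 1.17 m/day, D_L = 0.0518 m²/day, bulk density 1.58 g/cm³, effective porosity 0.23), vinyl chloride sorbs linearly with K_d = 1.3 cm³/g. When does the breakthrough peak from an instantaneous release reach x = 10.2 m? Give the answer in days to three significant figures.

86.2 days

Retardation factor R = 1 + ρ_b·K_d/n = 1 + 1.58 × 1.3/0.23 = 9.930.
Sorption retards both mechanisms: v_R = v/R = 0.1178 m/day, D_R = D/R = 0.005217 m²/day.
Peak time from v_R²t² + 2D_R t − x² = 0: t = (√(D_R² + v_R²x²) − D_R)/v_R².
√(D_R² + v_R²x²) = √(0.005217² + 0.1178² × 10.2²) = 1.202; v_R² = 0.01388.
t = (1.202 − 0.005217)/0.01388 = 86.2 days.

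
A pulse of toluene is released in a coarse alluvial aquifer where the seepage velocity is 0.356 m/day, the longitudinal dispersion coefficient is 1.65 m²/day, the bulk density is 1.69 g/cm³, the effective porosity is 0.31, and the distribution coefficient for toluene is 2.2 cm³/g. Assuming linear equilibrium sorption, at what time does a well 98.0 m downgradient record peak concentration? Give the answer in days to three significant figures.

Retardation factor R = 1 + ρ_b·K_d/n = 1 + 1.69 × 2.2/0.31 = 12.99.
Sorption retards both mechanisms: v_R = v/R = 0.02741 m/day, D_R = D/R = 0.1270 m²/day.
Peak time from v_R²t² + 2D_R t − x² = 0: t = (√(D_R² + v_R²x²) − D_R)/v_R².
√(D_R² + v_R²x²) = √(0.1270² + 0.02741² × 98.0²) = 2.689; v_R² = 0.0007513.
t = (2.689 − 0.1270)/0.0007513 = 3410 days.

3410 days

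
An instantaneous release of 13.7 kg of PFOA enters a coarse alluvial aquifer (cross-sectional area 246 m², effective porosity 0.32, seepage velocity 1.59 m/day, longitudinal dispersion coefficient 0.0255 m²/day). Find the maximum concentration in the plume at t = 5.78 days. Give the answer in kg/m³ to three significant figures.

0.128 kg/m³

The peak of an instantaneous 1D plume sits at x = vt; there the Gaussian factor is 1 and C_max = M/(n_e·A·√(4πDt)), where n_e·A is the pore area the mass is dissolved in.
√(4πDt) = √(4π × 0.0255 × 5.78) = 1.361 m, so C_max = 13.7/(0.32 × 246 × 1.361) = 0.128 kg/m³.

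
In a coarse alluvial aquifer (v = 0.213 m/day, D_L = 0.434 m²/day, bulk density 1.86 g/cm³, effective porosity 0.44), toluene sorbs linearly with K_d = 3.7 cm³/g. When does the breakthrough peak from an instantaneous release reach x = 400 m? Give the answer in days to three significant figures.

31100 days

Retardation factor R = 1 + ρ_b·K_d/n = 1 + 1.86 × 3.7/0.44 = 16.64.
Sorption retards both mechanisms: v_R = v/R = 0.01280 m/day, D_R = D/R = 0.02608 m²/day.
Peak time from v_R²t² + 2D_R t − x² = 0: t = (√(D_R² + v_R²x²) − D_R)/v_R².
√(D_R² + v_R²x²) = √(0.02608² + 0.01280² × 400²) = 5.120; v_R² = 0.0001638.
t = (5.120 − 0.02608)/0.0001638 = 31100 days.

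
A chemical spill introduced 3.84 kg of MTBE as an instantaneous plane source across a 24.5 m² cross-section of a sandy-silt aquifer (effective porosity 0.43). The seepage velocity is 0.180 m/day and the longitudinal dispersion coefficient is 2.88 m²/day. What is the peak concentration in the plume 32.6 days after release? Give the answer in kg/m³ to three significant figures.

The peak of an instantaneous 1D plume sits at x = vt; there the Gaussian factor is 1 and C_max = M/(n_e·A·√(4πDt)), where n_e·A is the pore area the mass is dissolved in.
√(4πDt) = √(4π × 2.88 × 32.6) = 34.35 m, so C_max = 3.84/(0.43 × 24.5 × 34.35) = 0.0106 kg/m³.

0.0106 kg/m³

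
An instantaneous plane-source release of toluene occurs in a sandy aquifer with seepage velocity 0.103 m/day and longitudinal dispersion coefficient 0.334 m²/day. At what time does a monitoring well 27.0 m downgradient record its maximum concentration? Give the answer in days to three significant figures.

For the 1D instantaneous-source solution, setting ∂C/∂t = 0 at fixed x gives v²t² + 2Dt − x² = 0, so t = (√(D² + v²x²) − D)/v².
√(D² + v²x²) = √(0.334² + 0.103² × 27.0²) = 2.801; v² = 0.010609.
t = (2.801 − 0.334)/0.010609 = 233 days (vs. the pure-advection estimate x/v = 262 d).

233 days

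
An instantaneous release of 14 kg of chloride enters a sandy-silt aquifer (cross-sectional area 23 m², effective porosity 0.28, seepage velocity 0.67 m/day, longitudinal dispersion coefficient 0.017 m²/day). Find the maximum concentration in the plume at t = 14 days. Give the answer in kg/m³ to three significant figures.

The peak of an instantaneous 1D plume sits at x = vt; there the Gaussian factor is 1 and C_max = M/(n_e·A·√(4πDt)), where n_e·A is the pore area the mass is dissolved in.
√(4πDt) = √(4π × 0.017 × 14) = 1.729 m, so C_max = 14/(0.28 × 23 × 1.729) = 1.26 kg/m³.

1.26 kg/m³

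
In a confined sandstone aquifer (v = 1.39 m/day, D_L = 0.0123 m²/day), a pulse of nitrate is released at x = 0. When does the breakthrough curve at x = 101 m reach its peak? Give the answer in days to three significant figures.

For the 1D instantaneous-source solution, setting ∂C/∂t = 0 at fixed x gives v²t² + 2Dt − x² = 0, so t = (√(D² + v²x²) − D)/v².
√(D² + v²x²) = √(0.0123² + 1.39² × 101²) = 140.4; v² = 1.9321.
t = (140.4 − 0.0123)/1.9321 = 72.7 days (vs. the pure-advection estimate x/v = 72.7 d).

72.7 days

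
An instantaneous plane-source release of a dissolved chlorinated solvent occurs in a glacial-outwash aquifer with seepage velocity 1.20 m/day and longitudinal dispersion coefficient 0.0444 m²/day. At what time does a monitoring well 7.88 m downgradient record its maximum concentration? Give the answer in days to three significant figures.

For the 1D instantaneous-source solution, setting ∂C/∂t = 0 at fixed x gives v²t² + 2Dt − x² = 0, so t = (√(D² + v²x²) − D)/v².
√(D² + v²x²) = √(0.0444² + 1.20² × 7.88²) = 9.456; v² = 1.44.
t = (9.456 − 0.0444)/1.44 = 6.54 days (vs. the pure-advection estimate x/v = 6.57 d).

6.54 days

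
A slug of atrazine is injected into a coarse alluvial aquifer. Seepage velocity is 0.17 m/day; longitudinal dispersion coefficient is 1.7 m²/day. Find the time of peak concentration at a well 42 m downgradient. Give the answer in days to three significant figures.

195 days

For the 1D instantaneous-source solution, setting ∂C/∂t = 0 at fixed x gives v²t² + 2Dt − x² = 0, so t = (√(D² + v²x²) − D)/v².
√(D² + v²x²) = √(1.7² + 0.17² × 42²) = 7.340; v² = 0.0289.
t = (7.340 − 1.7)/0.0289 = 195 days (vs. the pure-advection estimate x/v = 247 d).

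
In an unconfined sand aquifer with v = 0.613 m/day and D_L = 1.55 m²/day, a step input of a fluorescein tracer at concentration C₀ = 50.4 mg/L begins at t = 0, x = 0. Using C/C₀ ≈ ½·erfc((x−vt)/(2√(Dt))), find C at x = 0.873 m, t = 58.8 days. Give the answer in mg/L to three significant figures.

50.2 mg/L

For a continuous step input, C/C₀ ≈ ½·erfc((x−vt)/(2√(Dt))).
vt = 0.613 × 58.8 = 36.0444 m and 2√(Dt) = 2√(1.55 × 58.8) = 19.09 m.
Argument (x−vt)/(2√(Dt)) = (0.873 − 36.0444)/19.09 = -1.842; ½·erfc(-1.842) = 0.9954.
C = 50.4 × 0.9954 = 50.2 mg/L.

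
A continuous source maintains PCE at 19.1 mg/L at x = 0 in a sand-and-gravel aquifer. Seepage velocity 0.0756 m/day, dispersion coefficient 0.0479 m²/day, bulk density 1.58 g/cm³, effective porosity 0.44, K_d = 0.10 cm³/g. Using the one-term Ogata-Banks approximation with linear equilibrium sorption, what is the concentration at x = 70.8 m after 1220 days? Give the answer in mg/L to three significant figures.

7.18 mg/L

Retardation factor R = 1 + ρ_b·K_d/n = 1 + 1.58 × 0.10/0.44 = 1.359.
Sorption retards both mechanisms: v_R = v/R = 0.05563 m/day, D_R = D/R = 0.03525 m²/day.
v_R·t = 0.05563 × 1220 = 67.8686 m; 2√(D_R t) = 13.12 m; argument = (70.8 − 67.8686)/13.12 = 0.2234.
C = C₀ × ½·erfc(0.2234) = 19.1 × 0.3760 = 7.18 mg/L.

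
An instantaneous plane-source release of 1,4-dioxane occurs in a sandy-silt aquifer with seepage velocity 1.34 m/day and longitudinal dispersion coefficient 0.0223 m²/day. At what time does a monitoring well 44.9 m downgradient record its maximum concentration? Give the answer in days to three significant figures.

33.5 days

For the 1D instantaneous-source solution, setting ∂C/∂t = 0 at fixed x gives v²t² + 2Dt − x² = 0, so t = (√(D² + v²x²) − D)/v².
√(D² + v²x²) = √(0.0223² + 1.34² × 44.9²) = 60.17; v² = 1.7956.
t = (60.17 − 0.0223)/1.7956 = 33.5 days (vs. the pure-advection estimate x/v = 33.5 d).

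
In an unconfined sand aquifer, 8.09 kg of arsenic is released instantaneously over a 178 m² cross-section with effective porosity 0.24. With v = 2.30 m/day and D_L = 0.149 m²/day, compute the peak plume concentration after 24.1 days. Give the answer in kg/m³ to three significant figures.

The peak of an instantaneous 1D plume sits at x = vt; there the Gaussian factor is 1 and C_max = M/(n_e·A·√(4πDt)), where n_e·A is the pore area the mass is dissolved in.
√(4πDt) = √(4π × 0.149 × 24.1) = 6.717 m, so C_max = 8.09/(0.24 × 178 × 6.717) = 0.0282 kg/m³.

0.0282 kg/m³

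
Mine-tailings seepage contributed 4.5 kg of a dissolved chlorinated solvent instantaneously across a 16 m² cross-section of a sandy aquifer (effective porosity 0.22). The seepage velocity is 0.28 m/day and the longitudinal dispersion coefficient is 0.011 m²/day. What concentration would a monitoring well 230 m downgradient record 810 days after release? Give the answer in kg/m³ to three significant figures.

0.0906 kg/m³

For an instantaneous plane source, C(x,t) = M/(n_e·A·√(4πDt)) · exp(−(x−vt)²/(4Dt)), with n_e·A the pore (flow) area.
Plume center vt = 0.28 × 810 = 226.8 m, so the well at 230 m is 3.2 m downgradient of the peak.
√(4πDt) = 10.58 m, giving peak height M/(n_e·A·√(4πDt)) = 4.5/(0.22 × 16 × 10.58) = 0.1208 kg/m³.
(x−vt)²/(4Dt) = (3.2)²/(4 × 0.011 × 810) = 0.2873; exp(−0.2873) = 0.7503.
C = 0.1208 × 0.7503 = 0.0906 kg/m³.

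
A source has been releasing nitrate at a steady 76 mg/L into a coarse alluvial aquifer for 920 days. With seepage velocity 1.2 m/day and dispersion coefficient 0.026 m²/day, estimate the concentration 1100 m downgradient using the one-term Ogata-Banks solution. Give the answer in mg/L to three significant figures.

54.6 mg/L

For a continuous step input, C/C₀ ≈ ½·erfc((x−vt)/(2√(Dt))).
vt = 1.2 × 920 = 1104 m and 2√(Dt) = 2√(0.026 × 920) = 9.782 m.
Argument (x−vt)/(2√(Dt)) = (1100 − 1104)/9.782 = -0.4089; ½·erfc(-0.4089) = 0.7185.
C = 76 × 0.7185 = 54.6 mg/L.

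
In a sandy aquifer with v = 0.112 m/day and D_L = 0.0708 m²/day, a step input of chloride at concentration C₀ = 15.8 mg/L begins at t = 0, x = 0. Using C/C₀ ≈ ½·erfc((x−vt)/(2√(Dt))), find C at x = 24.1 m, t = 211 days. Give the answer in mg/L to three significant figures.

For a continuous step input, C/C₀ ≈ ½·erfc((x−vt)/(2√(Dt))).
vt = 0.112 × 211 = 23.632 m and 2√(Dt) = 2√(0.0708 × 211) = 7.730 m.
Argument (x−vt)/(2√(Dt)) = (24.1 − 23.632)/7.730 = 0.06054; ½·erfc(0.06054) = 0.4659.
C = 15.8 × 0.4659 = 7.36 mg/L.

7.36 mg/L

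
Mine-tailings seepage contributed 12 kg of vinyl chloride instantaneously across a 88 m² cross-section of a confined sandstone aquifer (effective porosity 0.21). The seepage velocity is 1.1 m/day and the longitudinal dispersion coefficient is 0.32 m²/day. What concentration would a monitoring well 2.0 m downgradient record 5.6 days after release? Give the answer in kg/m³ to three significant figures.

For an instantaneous plane source, C(x,t) = M/(n_e·A·√(4πDt)) · exp(−(x−vt)²/(4Dt)), with n_e·A the pore (flow) area.
Plume center vt = 1.1 × 5.6 = 6.16 m, so the well at 2.0 m is 4.16 m upgradient of the peak.
√(4πDt) = 4.745 m, giving peak height M/(n_e·A·√(4πDt)) = 12/(0.21 × 88 × 4.745) = 0.1368 kg/m³.
(x−vt)²/(4Dt) = (-4.16)²/(4 × 0.32 × 5.6) = 2.414; exp(−2.414) = 0.08946.
C = 0.1368 × 0.08946 = 0.0122 kg/m³.

0.0122 kg/m³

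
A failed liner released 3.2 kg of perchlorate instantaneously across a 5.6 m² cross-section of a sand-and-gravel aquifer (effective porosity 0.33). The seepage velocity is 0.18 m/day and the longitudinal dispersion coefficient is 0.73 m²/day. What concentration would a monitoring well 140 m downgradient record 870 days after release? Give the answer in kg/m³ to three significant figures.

0.0174 kg/m³

For an instantaneous plane source, C(x,t) = M/(n_e·A·√(4πDt)) · exp(−(x−vt)²/(4Dt)), with n_e·A the pore (flow) area.
Plume center vt = 0.18 × 870 = 156.6 m, so the well at 140 m is 16.6 m upgradient of the peak.
√(4πDt) = 89.34 m, giving peak height M/(n_e·A·√(4πDt)) = 3.2/(0.33 × 5.6 × 89.34) = 0.01938 kg/m³.
(x−vt)²/(4Dt) = (-16.6)²/(4 × 0.73 × 870) = 0.1085; exp(−0.1085) = 0.8972.
C = 0.01938 × 0.8972 = 0.0174 kg/m³.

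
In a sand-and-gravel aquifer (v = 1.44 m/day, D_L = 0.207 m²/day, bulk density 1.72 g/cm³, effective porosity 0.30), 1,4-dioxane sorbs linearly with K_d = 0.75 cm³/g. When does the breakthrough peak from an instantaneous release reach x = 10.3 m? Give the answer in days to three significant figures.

37.4 days

Retardation factor R = 1 + ρ_b·K_d/n = 1 + 1.72 × 0.75/0.30 = 5.300.
Sorption retards both mechanisms: v_R = v/R = 0.2717 m/day, D_R = D/R = 0.03906 m²/day.
Peak time from v_R²t² + 2D_R t − x² = 0: t = (√(D_R² + v_R²x²) − D_R)/v_R².
√(D_R² + v_R²x²) = √(0.03906² + 0.2717² × 10.3²) = 2.799; v_R² = 0.07382.
t = (2.799 − 0.03906)/0.07382 = 37.4 days.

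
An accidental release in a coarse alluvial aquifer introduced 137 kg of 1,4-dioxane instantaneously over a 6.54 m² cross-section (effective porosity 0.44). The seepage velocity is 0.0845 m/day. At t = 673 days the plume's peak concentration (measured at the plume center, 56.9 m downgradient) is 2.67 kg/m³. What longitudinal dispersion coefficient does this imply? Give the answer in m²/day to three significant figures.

At the plume center C_max = M/(n_e·A·√(4πDt)), so D = M²/(4πt·(n_e·A·C_max)²).
n_e·A·C_max = 0.44 × 6.54 × 2.67 = 7.683 kg/m.
D = 137²/(4π × 673 × 7.683²) = 0.0376 m²/day.

0.0376 m²/day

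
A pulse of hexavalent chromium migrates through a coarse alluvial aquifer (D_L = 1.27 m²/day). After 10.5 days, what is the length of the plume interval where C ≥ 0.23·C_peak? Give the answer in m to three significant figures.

17.7 m

The plume is Gaussian with σ = √(2Dt) = √(2 × 1.27 × 10.5) = 5.164 m.
C/C_peak = exp(−Δx²/(2σ²)) = 0.23 ⇒ Δx = σ·√(−2 ln 0.23) = 5.164 × 1.714 = 8.851 m.
Width = 2Δx = 17.7 m.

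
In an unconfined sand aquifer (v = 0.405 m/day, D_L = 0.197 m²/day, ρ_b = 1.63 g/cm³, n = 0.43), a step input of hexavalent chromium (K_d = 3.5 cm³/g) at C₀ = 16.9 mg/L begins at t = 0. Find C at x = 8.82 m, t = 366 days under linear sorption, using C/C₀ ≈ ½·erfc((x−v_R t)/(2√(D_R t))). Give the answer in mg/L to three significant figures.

Retardation factor R = 1 + ρ_b·K_d/n = 1 + 1.63 × 3.5/0.43 = 14.27.
Sorption retards both mechanisms: v_R = v/R = 0.02838 m/day, D_R = D/R = 0.01381 m²/day.
v_R·t = 0.02838 × 366 = 10.38708 m; 2√(D_R t) = 4.496 m; argument = (8.82 − 10.38708)/4.496 = -0.3485.
C = C₀ × ½·erfc(-0.3485) = 16.9 × 0.6889 = 11.6 mg/L.

11.6 mg/L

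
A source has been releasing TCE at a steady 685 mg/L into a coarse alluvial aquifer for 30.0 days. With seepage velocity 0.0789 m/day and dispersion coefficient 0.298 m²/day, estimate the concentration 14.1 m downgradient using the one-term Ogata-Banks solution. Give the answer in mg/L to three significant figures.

1.89 mg/L

For a continuous step input, C/C₀ ≈ ½·erfc((x−vt)/(2√(Dt))).
vt = 0.0789 × 30.0 = 2.367 m and 2√(Dt) = 2√(0.298 × 30.0) = 5.980 m.
Argument (x−vt)/(2√(Dt)) = (14.1 − 2.367)/5.980 = 1.962; ½·erfc(1.962) = 0.002763.
C = 685 × 0.002763 = 1.89 mg/L.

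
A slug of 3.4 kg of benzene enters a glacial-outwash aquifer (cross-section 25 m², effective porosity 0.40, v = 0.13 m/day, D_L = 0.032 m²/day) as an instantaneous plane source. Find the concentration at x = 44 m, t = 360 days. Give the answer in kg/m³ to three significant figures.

For an instantaneous plane source, C(x,t) = M/(n_e·A·√(4πDt)) · exp(−(x−vt)²/(4Dt)), with n_e·A the pore (flow) area.
Plume center vt = 0.13 × 360 = 46.8 m, so the well at 44 m is 2.8 m upgradient of the peak.
√(4πDt) = 12.03 m, giving peak height M/(n_e·A·√(4πDt)) = 3.4/(0.40 × 25 × 12.03) = 0.02826 kg/m³.
(x−vt)²/(4Dt) = (-2.8)²/(4 × 0.032 × 360) = 0.1701; exp(−0.1701) = 0.8436.
C = 0.02826 × 0.8436 = 0.0238 kg/m³.

0.0238 kg/m³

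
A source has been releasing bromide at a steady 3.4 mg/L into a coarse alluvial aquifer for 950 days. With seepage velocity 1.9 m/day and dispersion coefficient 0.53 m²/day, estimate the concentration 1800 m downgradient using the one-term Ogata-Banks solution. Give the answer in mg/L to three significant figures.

1.91 mg/L

For a continuous step input, C/C₀ ≈ ½·erfc((x−vt)/(2√(Dt))).
vt = 1.9 × 950 = 1805 m and 2√(Dt) = 2√(0.53 × 950) = 44.88 m.
Argument (x−vt)/(2√(Dt)) = (1800 − 1805)/44.88 = -0.1114; ½·erfc(-0.1114) = 0.5626.
C = 3.4 × 0.5626 = 1.91 mg/L.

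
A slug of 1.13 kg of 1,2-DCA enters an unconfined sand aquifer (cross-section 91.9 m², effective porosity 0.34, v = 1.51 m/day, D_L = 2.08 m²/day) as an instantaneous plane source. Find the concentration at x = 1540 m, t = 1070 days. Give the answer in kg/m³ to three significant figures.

For an instantaneous plane source, C(x,t) = M/(n_e·A·√(4πDt)) · exp(−(x−vt)²/(4Dt)), with n_e·A the pore (flow) area.
Plume center vt = 1.51 × 1070 = 1615.7 m, so the well at 1540 m is 75.7 m upgradient of the peak.
√(4πDt) = 167.2 m, giving peak height M/(n_e·A·√(4πDt)) = 1.13/(0.34 × 91.9 × 167.2) = 0.0002163 kg/m³.
(x−vt)²/(4Dt) = (-75.7)²/(4 × 2.08 × 1070) = 0.6437; exp(−0.6437) = 0.5253.
C = 0.0002163 × 0.5253 = 0.000114 kg/m³.

0.000114 kg/m³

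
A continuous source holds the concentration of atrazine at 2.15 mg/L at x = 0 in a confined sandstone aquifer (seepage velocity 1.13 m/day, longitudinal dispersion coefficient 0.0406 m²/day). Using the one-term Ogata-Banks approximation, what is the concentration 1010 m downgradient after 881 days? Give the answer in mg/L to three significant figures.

For a continuous step input, C/C₀ ≈ ½·erfc((x−vt)/(2√(Dt))).
vt = 1.13 × 881 = 995.53 m and 2√(Dt) = 2√(0.0406 × 881) = 11.96 m.
Argument (x−vt)/(2√(Dt)) = (1010 − 995.53)/11.96 = 1.210; ½·erfc(1.210) = 0.04352.
C = 2.15 × 0.04352 = 0.0936 mg/L.

0.0936 mg/L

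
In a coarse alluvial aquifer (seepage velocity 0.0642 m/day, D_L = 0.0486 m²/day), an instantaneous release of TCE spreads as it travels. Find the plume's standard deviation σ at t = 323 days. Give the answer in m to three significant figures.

Dispersive spreading gives a Gaussian with σ² = 2Dt; advection only shifts the center.
σ = √(2 × 0.0486 × 323) = 5.60 m.

5.60 m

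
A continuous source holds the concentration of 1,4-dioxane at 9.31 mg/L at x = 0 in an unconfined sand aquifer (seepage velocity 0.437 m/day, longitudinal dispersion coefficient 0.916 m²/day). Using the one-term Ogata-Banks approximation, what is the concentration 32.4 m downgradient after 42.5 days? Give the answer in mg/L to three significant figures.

0.545 mg/L

For a continuous step input, C/C₀ ≈ ½·erfc((x−vt)/(2√(Dt))).
vt = 0.437 × 42.5 = 18.5725 m and 2√(Dt) = 2√(0.916 × 42.5) = 12.48 m.
Argument (x−vt)/(2√(Dt)) = (32.4 − 18.5725)/12.48 = 1.108; ½·erfc(1.108) = 0.05856.
C = 9.31 × 0.05856 = 0.545 mg/L.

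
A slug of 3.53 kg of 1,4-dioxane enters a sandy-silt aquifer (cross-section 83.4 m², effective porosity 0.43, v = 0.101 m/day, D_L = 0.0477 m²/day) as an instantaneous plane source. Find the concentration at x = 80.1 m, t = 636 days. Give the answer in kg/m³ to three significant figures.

0.000634 kg/m³

For an instantaneous plane source, C(x,t) = M/(n_e·A·√(4πDt)) · exp(−(x−vt)²/(4Dt)), with n_e·A the pore (flow) area.
Plume center vt = 0.101 × 636 = 64.236 m, so the well at 80.1 m is 15.864 m downgradient of the peak.
√(4πDt) = 19.53 m, giving peak height M/(n_e·A·√(4πDt)) = 3.53/(0.43 × 83.4 × 19.53) = 0.005040 kg/m³.
(x−vt)²/(4Dt) = (15.864)²/(4 × 0.0477 × 636) = 2.074; exp(−2.074) = 0.1257.
C = 0.005040 × 0.1257 = 0.000634 kg/m³.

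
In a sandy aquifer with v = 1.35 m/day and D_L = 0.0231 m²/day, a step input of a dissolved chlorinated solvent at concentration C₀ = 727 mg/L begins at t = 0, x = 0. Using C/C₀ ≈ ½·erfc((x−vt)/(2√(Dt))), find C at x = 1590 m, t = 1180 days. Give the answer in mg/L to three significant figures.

478 mg/L

For a continuous step input, C/C₀ ≈ ½·erfc((x−vt)/(2√(Dt))).
vt = 1.35 × 1180 = 1593 m and 2√(Dt) = 2√(0.0231 × 1180) = 10.44 m.
Argument (x−vt)/(2√(Dt)) = (1590 − 1593)/10.44 = -0.2874; ½·erfc(-0.2874) = 0.6578.
C = 727 × 0.6578 = 478 mg/L.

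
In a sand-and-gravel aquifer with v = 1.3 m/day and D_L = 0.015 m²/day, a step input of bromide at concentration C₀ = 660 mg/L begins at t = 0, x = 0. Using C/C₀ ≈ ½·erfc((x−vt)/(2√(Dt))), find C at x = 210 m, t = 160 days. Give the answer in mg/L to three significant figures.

119 mg/L

For a continuous step input, C/C₀ ≈ ½·erfc((x−vt)/(2√(Dt))).
vt = 1.3 × 160 = 208 m and 2√(Dt) = 2√(0.015 × 160) = 3.098 m.
Argument (x−vt)/(2√(Dt)) = (210 − 208)/3.098 = 0.6456; ½·erfc(0.6456) = 0.1806.
C = 660 × 0.1806 = 119 mg/L.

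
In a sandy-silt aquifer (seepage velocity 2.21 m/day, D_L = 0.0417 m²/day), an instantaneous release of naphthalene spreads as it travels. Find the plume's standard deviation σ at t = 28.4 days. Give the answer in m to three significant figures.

Dispersive spreading gives a Gaussian with σ² = 2Dt; advection only shifts the center.
σ = √(2 × 0.0417 × 28.4) = 1.54 m.

1.54 m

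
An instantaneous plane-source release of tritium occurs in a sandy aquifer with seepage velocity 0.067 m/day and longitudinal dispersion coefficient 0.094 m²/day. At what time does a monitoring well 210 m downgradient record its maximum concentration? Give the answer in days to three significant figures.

For the 1D instantaneous-source solution, setting ∂C/∂t = 0 at fixed x gives v²t² + 2Dt − x² = 0, so t = (√(D² + v²x²) − D)/v².
√(D² + v²x²) = √(0.094² + 0.067² × 210²) = 14.07; v² = 0.004489.
t = (14.07 − 0.094)/0.004489 = 3110 days (vs. the pure-advection estimate x/v = 3130 d).

3110 days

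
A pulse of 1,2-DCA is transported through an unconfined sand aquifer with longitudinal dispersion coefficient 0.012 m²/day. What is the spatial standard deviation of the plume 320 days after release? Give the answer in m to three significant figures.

Dispersive spreading gives a Gaussian with σ² = 2Dt; advection only shifts the center.
σ = √(2 × 0.012 × 320) = 2.77 m.

2.77 m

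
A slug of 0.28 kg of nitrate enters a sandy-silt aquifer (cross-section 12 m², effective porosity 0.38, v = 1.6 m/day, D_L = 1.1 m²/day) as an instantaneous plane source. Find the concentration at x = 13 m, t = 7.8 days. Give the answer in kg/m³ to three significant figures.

0.00587 kg/m³

For an instantaneous plane source, C(x,t) = M/(n_e·A·√(4πDt)) · exp(−(x−vt)²/(4Dt)), with n_e·A the pore (flow) area.
Plume center vt = 1.6 × 7.8 = 12.48 m, so the well at 13 m is 0.52 m downgradient of the peak.
√(4πDt) = 10.38 m, giving peak height M/(n_e·A·√(4πDt)) = 0.28/(0.38 × 12 × 10.38) = 0.005916 kg/m³.
(x−vt)²/(4Dt) = (0.52)²/(4 × 1.1 × 7.8) = 0.007879; exp(−0.007879) = 0.9922.
C = 0.005916 × 0.9922 = 0.00587 kg/m³.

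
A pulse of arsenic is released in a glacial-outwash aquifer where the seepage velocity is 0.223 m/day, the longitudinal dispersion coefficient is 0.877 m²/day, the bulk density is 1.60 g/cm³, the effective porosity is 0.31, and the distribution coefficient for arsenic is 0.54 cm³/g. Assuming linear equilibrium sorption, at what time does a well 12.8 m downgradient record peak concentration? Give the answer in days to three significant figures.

161 days

Retardation factor R = 1 + ρ_b·K_d/n = 1 + 1.60 × 0.54/0.31 = 3.787.
Sorption retards both mechanisms: v_R = v/R = 0.05889 m/day, D_R = D/R = 0.2316 m²/day.
Peak time from v_R²t² + 2D_R t − x² = 0: t = (√(D_R² + v_R²x²) − D_R)/v_R².
√(D_R² + v_R²x²) = √(0.2316² + 0.05889² × 12.8²) = 0.7886; v_R² = 0.003468.
t = (0.7886 − 0.2316)/0.003468 = 161 days.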